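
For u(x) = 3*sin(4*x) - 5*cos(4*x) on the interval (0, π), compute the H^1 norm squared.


||u||_{H^1(0,π)}^2 = 289*π

u'(x) = 20*sin(4*x) + 12*cos(4*x).
Expand u² and (u')² and integrate term by term on (0, π), using: for integers n ≥ 1, ∫_0^π sin²(nx) dx = ∫_0^π cos²(nx) dx = π/2; for n ≠ n', ∫_0^π sin(nx)sin(n'x) dx = ∫_0^π cos(nx)cos(n'x) dx = 0; and by product-to-sum, ∫_0^π sin(nx)cos(n'x) dx = ½∫_0^π [sin((n+n')x) + sin((n−n')x)] dx, which is 0 when n+n' is even and 2n/(n²−n'²) when n+n' is odd (it need not vanish on (0, π)).
  u² squared terms: (-5)²·∫cos(4x)² dx = 25·π/2 = 25*π/2;  (3)²·∫sin(4x)² dx = 9·π/2 = 9*π/2.
  u² cross terms: 2·(-5)·(3)·∫cos(4x)·sin(4x) dx = -30·(0) = 0.
  So ∫_0^π u² dx = 25*π/2 + 9*π/2 + 0 = 17*π.
  (u')² squared terms: (12)²·∫cos(4x)² dx = 144·π/2 = 72*π;  (20)²·∫sin(4x)² dx = 400·π/2 = 200*π.
  (u')² cross terms: 2·(12)·(20)·∫cos(4x)·sin(4x) dx = 480·(0) = 0.
  So ∫_0^π (u')² dx = 72*π + 200*π + 0 = 272*π.
||u||_{H^1}^2 = (17*π) + (272*π) = 289*π.


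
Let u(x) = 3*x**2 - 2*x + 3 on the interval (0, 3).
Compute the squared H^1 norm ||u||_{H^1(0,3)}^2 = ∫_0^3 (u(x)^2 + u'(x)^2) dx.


||u||_{H^1}^2 = 2967/5

The H^1 norm (squared) on an interval (0, L) is
  ||u||_{H^1}^2 = ∫_0^L u(x)^2 dx + ∫_0^L u'(x)^2 dx.
Compute u'(x) = 6*x - 2.
Then u(x)^2 = 9*x**4 - 12*x**3 + 22*x**2 - 12*x + 9 and u'(x)^2 = 36*x**2 - 24*x + 4.
Integrate each monomial from 0 to 3 using ∫_0^3 c·x^n dx = c·3^(n+1)/(n+1):
  ∫_0^3 u(x)^2 dx = ∫_0^3 (9*x^4 - 12*x^3 + 22*x^2 - 12*x + 9) dx. Term by term:
    ∫_0^3 9*x^4 dx = 2187/5;  ∫_0^3 -12*x^3 dx = -243;  ∫_0^3 22*x^2 dx = 198;
    ∫_0^3 -12*x dx = -54;  ∫_0^3 9 dx = 27.
  Sum: 2187/5 − 243 + 198 − 54 + 27 = 1827/5.
  ∫_0^3 u'(x)^2 dx = ∫_0^3 (36*x^2 - 24*x + 4) dx. Term by term:
    ∫_0^3 36*x^2 dx = 324;  ∫_0^3 -24*x dx = -108;  ∫_0^3 4 dx = 12.
  Sum: 324 − 108 + 12 = 228.
Adding: ||u||_{H^1}^2 = 1827/5 + 228 = 2967/5.


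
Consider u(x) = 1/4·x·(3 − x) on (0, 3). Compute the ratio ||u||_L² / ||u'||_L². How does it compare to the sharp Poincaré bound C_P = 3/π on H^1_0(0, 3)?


||u||_L² / ||u'||_L² = 3*sqrt(10)/10 < C_P = 3/π.

u(x) = 1/4·x·(3 − x), so u'(x) = 3/4 - x/2.
u(x) = 1/4·x·(3 − x) vanishes at x = 0 and x = 3, so u ∈ H^1_0(0, 3). Differentiate via the product rule and integrate the resulting polynomials term by term.
  ∫_0^3 u² dx = ∫_0^3 (x^4/16 - 3*x^3/8 + 9*x^2/16) dx. Term by term:
    ∫_0^3 x^4/16 dx = 243/80;  ∫_0^3 -3*x^3/8 dx = -243/32;  ∫_0^3 9*x^2/16 dx = 81/16.
  Sum: 243/80 − 243/32 + 81/16 = 81/160.
  ∫_0^3 (u')² dx = ∫_0^3 (x^2/4 - 3*x/4 + 9/16) dx. Term by term:
    ∫_0^3 x^2/4 dx = 9/4;  ∫_0^3 -3*x/4 dx = -27/8;  ∫_0^3 9/16 dx = 27/16.
  Sum: 9/4 − 27/8 + 27/16 = 9/16.
∫_0^3 u² dx = 81/160, so ||u||_L² = 9*sqrt(10)/40.
∫_0^3 (u')² dx = 9/16, so ||u'||_L² = 3/4.
Ratio ||u||_L² / ||u'||_L² = 3*sqrt(10)/10.
Sharp Poincaré constant on H^1_0(0, 3) is C_P = L/π = 3/π, achieved by sin(π/3·x).
A polynomial bump cannot attain the sharp Poincaré constant (only the first sine eigenfunction does), so the ratio is strictly less than C_P, consistent with ||u||_L² ≤ C_P ||u'||_L².


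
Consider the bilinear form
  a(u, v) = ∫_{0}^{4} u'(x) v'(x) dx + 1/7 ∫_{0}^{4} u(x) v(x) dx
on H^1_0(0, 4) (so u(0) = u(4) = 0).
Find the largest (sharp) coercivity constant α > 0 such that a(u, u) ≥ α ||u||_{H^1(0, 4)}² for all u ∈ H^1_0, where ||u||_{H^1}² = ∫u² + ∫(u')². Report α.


α = (16/7 + π^2)/(π^2 + 16)

Coercivity of a(·,·) on H^1_0(0, 4) means a(u, u) ≥ α ||u||_{H^1}² for every u ∈ H^1_0.
The interval has length L = 4, and Poincaré/coercivity depend only on L. Here a(u, u) = ∫(u')² + (1/7)·∫u².
Here 0 < c = 1/7 < 1. The condition a(u,u) ≥ α||u||_{H^1}² reads (1−α)∫(u')² ≥ (α−c)∫u². Any admissible α is ≤ 1 (rapidly oscillating u have ∫u²/∫(u')² → 0), and α = 1 would force 0 ≥ (1−c)∫u², impossible since c < 1; so 1−α > 0. By the sharp Poincaré inequality on H^1_0 of an interval of length L, ∫(u')² ≥ (π/L)²∫u² with equality for the first sine mode sin(π(x−x₀)/L) (x₀ the left endpoint), so the inequality holds for all u iff (1−α)(π/L)² ≥ α − c, i.e. α ≤ ((π/L)² + c)/((π/L)² + 1) = (1 + c(L/π)²)/(1 + (L/π)²). With (π/L)² = π^2/16 and c = 1/7, the largest admissible constant is α = ((π/L)² + c)/((π/L)² + 1).
Simplifying, α = (16/7 + π^2)/(π^2 + 16).


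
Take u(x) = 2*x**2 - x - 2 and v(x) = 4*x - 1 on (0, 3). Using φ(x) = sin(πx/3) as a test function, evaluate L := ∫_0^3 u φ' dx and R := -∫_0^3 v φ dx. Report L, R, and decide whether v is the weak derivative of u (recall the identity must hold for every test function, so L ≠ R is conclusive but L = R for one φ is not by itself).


LHS = -30/π, RHS = -30/π. Yes, v = u' weakly.

u(x) = 2*x**2 - x - 2, classical derivative u'(x) = 4*x - 1.
φ(x) = sin(πx/3), so φ'(x) = π*cos(π*x/3)/3.
Note φ(0) = φ(3) = 0, so the boundary term u·φ vanishes.
LHS = ∫_0^3 u(x) φ'(x) dx = ∫_0^3 (2*π*x^2*cos(π*x/3)/3 - π*x*cos(π*x/3)/3 - 2*π*cos(π*x/3)/3) dx. Term by term:
  ∫_0^3 -2*π*cos(π*x/3)/3 dx = 0;  ∫_0^3 -π*x*cos(π*x/3)/3 dx = 6/π;  ∫_0^3 2*π*x^2*cos(π*x/3)/3 dx = -36/π.
Sum: 0 + 6/π − 36/π = -30/π.
So LHS = -30/π.
∫_0^3 v(x) φ(x) dx = ∫_0^3 (4*x*sin(π*x/3) - sin(π*x/3)) dx. Term by term:
  ∫_0^3 -sin(π*x/3) dx = -6/π;  ∫_0^3 4*x*sin(π*x/3) dx = 36/π.
Sum: -6/π + 36/π = 30/π.
So RHS = -∫_0^3 v(x) φ(x) dx = -30/π.
LHS = RHS, so the identity holds for this test φ.
Moreover u is smooth here and v(x) = u'(x) = 4*x - 1 pointwise, so the identity holds for every test function. Hence v is the weak derivative of u.


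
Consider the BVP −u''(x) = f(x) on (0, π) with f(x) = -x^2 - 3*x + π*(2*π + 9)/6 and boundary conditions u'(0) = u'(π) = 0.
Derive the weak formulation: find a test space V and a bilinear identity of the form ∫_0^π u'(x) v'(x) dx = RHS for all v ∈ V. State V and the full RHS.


V = H^1(0, π) (no boundary constraint on v; u is determined up to an additive constant); weak form: ∫_0^π u'v' dx = ∫_0^π (-x^2 - 3*x + π*(2*π + 9)/6) v dx for all v ∈ V.

Multiply both sides by a test function v and integrate from 0 to π:
  ∫_0^π −u''(x) v(x) dx = ∫_0^π f(x) v(x) dx.
Integrate the LHS by parts once:
  ∫_0^π −u'' v dx = −[u'(x) v(x)]_0^π + ∫_0^π u'(x) v'(x) dx.
Thus ∫_0^π u'(x) v'(x) dx = ∫_0^π f(x) v(x) dx + [u'(x) v(x)]_0^π.
Choose V so that boundary terms are either known or forced to vanish.
u has homogeneous Neumann: u'(0) = u'(π) = 0. So [u' v]_0^π = 0·v(π) − 0·v(0) = 0 for any v; take V = H^1(0, π).
Weak formulation: find u (satisfying any essential BC) such that ∫_0^π u'(x) v'(x) dx = ∫_0^π f v dx for all v ∈ V (homogeneous Neumann, so boundary terms vanish).
Substituting f(x) = -x^2 - 3*x + π*(2*π + 9)/6, the right-hand side is ∫_0^π (-x^2 - 3*x + π*(2*π + 9)/6) v dx.
Compatibility check (pure Neumann): taking v ≡ 1 ∈ V gives 0 = ∫_0^π f dx + (0) − (0), i.e. ∫_0^π f dx must equal u'(0) − u'(π) = 0. Indeed ∫_0^π (-x^2 - 3*x + π*(2*π + 9)/6) dx = 0, so the data are compatible. The solution is then unique only up to an additive constant (fix it e.g. by requiring ∫_0^π u dx = 0).


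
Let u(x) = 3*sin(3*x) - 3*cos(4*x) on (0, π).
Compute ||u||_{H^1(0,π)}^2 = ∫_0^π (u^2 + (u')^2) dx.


||u||_{H^1(0,π)}^2 = 1836/7 + 243*π/2

u'(x) = 12*sin(4*x) + 9*cos(3*x).
Expand u² and (u')² and integrate term by term on (0, π), using: for integers n ≥ 1, ∫_0^π sin²(nx) dx = ∫_0^π cos²(nx) dx = π/2; for n ≠ n', ∫_0^π sin(nx)sin(n'x) dx = ∫_0^π cos(nx)cos(n'x) dx = 0; and by product-to-sum, ∫_0^π sin(nx)cos(n'x) dx = ½∫_0^π [sin((n+n')x) + sin((n−n')x)] dx, which is 0 when n+n' is even and 2n/(n²−n'²) when n+n' is odd (it need not vanish on (0, π)).
  u² squared terms: (-3)²·∫cos(4x)² dx = 9·π/2 = 9*π/2;  (3)²·∫sin(3x)² dx = 9·π/2 = 9*π/2.
  u² cross terms: 2·(-3)·(3)·∫cos(4x)·sin(3x) dx = -18·(-6/7) = 108/7.
  So ∫_0^π u² dx = 9*π/2 + 9*π/2 + 108/7 = 108/7 + 9*π.
  (u')² squared terms: (9)²·∫cos(3x)² dx = 81·π/2 = 81*π/2;  (12)²·∫sin(4x)² dx = 144·π/2 = 72*π.
  (u')² cross terms: 2·(9)·(12)·∫cos(3x)·sin(4x) dx = 216·(8/7) = 1728/7.
  So ∫_0^π (u')² dx = 81*π/2 + 72*π + 1728/7 = 1728/7 + 225*π/2.
||u||_{H^1}^2 = (108/7 + 9*π) + (1728/7 + 225*π/2) = 1836/7 + 243*π/2.


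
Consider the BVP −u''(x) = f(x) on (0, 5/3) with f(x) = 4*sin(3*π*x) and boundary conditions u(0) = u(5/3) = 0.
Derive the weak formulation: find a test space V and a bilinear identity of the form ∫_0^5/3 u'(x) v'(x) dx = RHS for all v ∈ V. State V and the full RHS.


V = H^1_0(0, 5/3) (so v(0) = v(5/3) = 0); weak form: ∫_0^5/3 u'v' dx = ∫_0^5/3 (4*sin(3*π*x)) v dx for all v ∈ V.

Multiply both sides by a test function v and integrate from 0 to 5/3:
  ∫_0^5/3 −u''(x) v(x) dx = ∫_0^5/3 f(x) v(x) dx.
Integrate the LHS by parts once:
  ∫_0^5/3 −u'' v dx = −[u'(x) v(x)]_0^5/3 + ∫_0^5/3 u'(x) v'(x) dx.
Thus ∫_0^5/3 u'(x) v'(x) dx = ∫_0^5/3 f(x) v(x) dx + [u'(x) v(x)]_0^5/3.
Choose V so that boundary terms are either known or forced to vanish.
u is Dirichlet: u(0) = u(5/3) = 0. Let V = H^1_0(0, 5/3); then v(0) = v(5/3) = 0, and [u' v]_0^5/3 = 0.
Weak formulation: find u (satisfying any essential BC) such that ∫_0^5/3 u'(x) v'(x) dx = ∫_0^5/3 f v dx for all v ∈ V.
Substituting f(x) = 4*sin(3*π*x), the right-hand side is ∫_0^5/3 (4*sin(3*π*x)) v dx.


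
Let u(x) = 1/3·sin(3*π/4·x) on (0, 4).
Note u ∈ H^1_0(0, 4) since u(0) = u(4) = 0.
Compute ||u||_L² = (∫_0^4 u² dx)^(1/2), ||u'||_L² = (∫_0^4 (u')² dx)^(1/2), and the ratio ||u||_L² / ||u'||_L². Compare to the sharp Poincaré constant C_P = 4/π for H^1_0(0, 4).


||u||_L² / ||u'||_L² = 4/(3*π) < C_P = 4/π.

u(x) = 1/3·sin(3*π/4·x), so u'(x) = π*cos(3*π*x/4)/4.
Writing u(x) = A·sin(kπx/L) with A = 1/3 and k = 3, use ∫_0^L sin²(kπx/L) dx = L/2 and ∫_0^L cos²(kπx/L) dx = L/2.
u² = 1/9·sin²(3*π/4·x) and (u')² = π^2/16·cos²(3*π/4·x), and each of sin², cos² integrates to L/2 = 2 over (0, 4).
∫_0^4 u² dx = 2/9, so ||u||_L² = sqrt(2)/3.
∫_0^4 (u')² dx = π^2/8, so ||u'||_L² = sqrt(2)*π/4.
Ratio ||u||_L² / ||u'||_L² = 4/(3*π).
Sharp Poincaré constant on H^1_0(0, 4) is C_P = L/π = 4/π, achieved by sin(π/4·x).
This is the k = 3 harmonic; the ratio L/(kπ) is strictly less than C_P = L/π, consistent with the sharp inequality ||u||_L² ≤ C_P ||u'||_L².


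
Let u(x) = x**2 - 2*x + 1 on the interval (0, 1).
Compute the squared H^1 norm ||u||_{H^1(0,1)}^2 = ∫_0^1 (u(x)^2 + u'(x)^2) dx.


||u||_{H^1}^2 = 23/15

The H^1 norm (squared) on an interval (0, L) is
  ||u||_{H^1}^2 = ∫_0^L u(x)^2 dx + ∫_0^L u'(x)^2 dx.
Compute u'(x) = 2*x - 2.
Then u(x)^2 = x**4 - 4*x**3 + 6*x**2 - 4*x + 1 and u'(x)^2 = 4*x**2 - 8*x + 4.
Integrate each monomial from 0 to 1 using ∫_0^1 c·x^n dx = c·1^(n+1)/(n+1):
  ∫_0^1 u(x)^2 dx = ∫_0^1 (x^4 - 4*x^3 + 6*x^2 - 4*x + 1) dx. Term by term:
    ∫_0^1 x^4 dx = 1/5;  ∫_0^1 -4*x^3 dx = -1;  ∫_0^1 6*x^2 dx = 2;
    ∫_0^1 -4*x dx = -2;  ∫_0^1 1 dx = 1.
  Sum: 1/5 − 1 + 2 − 2 + 1 = 1/5.
  ∫_0^1 u'(x)^2 dx = ∫_0^1 (4*x^2 - 8*x + 4) dx. Term by term:
    ∫_0^1 4*x^2 dx = 4/3;  ∫_0^1 -8*x dx = -4;  ∫_0^1 4 dx = 4.
  Sum: 4/3 − 4 + 4 = 4/3.
Adding: ||u||_{H^1}^2 = 1/5 + 4/3 = 23/15.


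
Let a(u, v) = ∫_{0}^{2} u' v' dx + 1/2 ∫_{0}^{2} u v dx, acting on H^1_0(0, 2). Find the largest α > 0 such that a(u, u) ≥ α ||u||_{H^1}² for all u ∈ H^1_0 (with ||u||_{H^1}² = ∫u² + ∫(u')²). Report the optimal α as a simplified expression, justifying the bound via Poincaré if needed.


α = (2 + π^2)/(4 + π^2)

Coercivity of a(·,·) on H^1_0(0, 2) means a(u, u) ≥ α ||u||_{H^1}² for every u ∈ H^1_0.
The interval has length L = 2, and Poincaré/coercivity depend only on L. Here a(u, u) = ∫(u')² + (1/2)·∫u².
Here 0 < c = 1/2 < 1. The condition a(u,u) ≥ α||u||_{H^1}² reads (1−α)∫(u')² ≥ (α−c)∫u². Any admissible α is ≤ 1 (rapidly oscillating u have ∫u²/∫(u')² → 0), and α = 1 would force 0 ≥ (1−c)∫u², impossible since c < 1; so 1−α > 0. By the sharp Poincaré inequality on H^1_0 of an interval of length L, ∫(u')² ≥ (π/L)²∫u² with equality for the first sine mode sin(π(x−x₀)/L) (x₀ the left endpoint), so the inequality holds for all u iff (1−α)(π/L)² ≥ α − c, i.e. α ≤ ((π/L)² + c)/((π/L)² + 1) = (1 + c(L/π)²)/(1 + (L/π)²). With (π/L)² = π^2/4 and c = 1/2, the largest admissible constant is α = ((π/L)² + c)/((π/L)² + 1).
Simplifying, α = (2 + π^2)/(4 + π^2).


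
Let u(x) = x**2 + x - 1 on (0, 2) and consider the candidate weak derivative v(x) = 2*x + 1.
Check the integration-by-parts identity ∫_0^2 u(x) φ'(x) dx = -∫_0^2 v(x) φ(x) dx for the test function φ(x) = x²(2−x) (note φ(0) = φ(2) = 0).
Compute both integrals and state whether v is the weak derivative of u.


LHS = -68/15, RHS = -68/15. Yes, v = u' weakly.

u(x) = x**2 + x - 1, classical derivative u'(x) = 2*x + 1.
φ(x) = x²(2−x), so φ'(x) = x*(4 - 3*x).
Note φ(0) = φ(2) = 0, so the boundary term u·φ vanishes.
LHS = ∫_0^2 u(x) φ'(x) dx = ∫_0^2 (-3*x^4 + x^3 + 7*x^2 - 4*x) dx. Term by term:
  ∫_0^2 -3*x^4 dx = -96/5;  ∫_0^2 x^3 dx = 4;  ∫_0^2 7*x^2 dx = 56/3;
  ∫_0^2 -4*x dx = -8.
Sum: -96/5 + 4 + 56/3 − 8 = -68/15.
So LHS = -68/15.
∫_0^2 v(x) φ(x) dx = ∫_0^2 (-2*x^4 + 3*x^3 + 2*x^2) dx. Term by term:
  ∫_0^2 -2*x^4 dx = -64/5;  ∫_0^2 3*x^3 dx = 12;  ∫_0^2 2*x^2 dx = 16/3.
Sum: -64/5 + 12 + 16/3 = 68/15.
So RHS = -∫_0^2 v(x) φ(x) dx = -68/15.
LHS = RHS, so the identity holds for this test φ.
Moreover u is smooth here and v(x) = u'(x) = 2*x + 1 pointwise, so the identity holds for every test function. Hence v is the weak derivative of u.


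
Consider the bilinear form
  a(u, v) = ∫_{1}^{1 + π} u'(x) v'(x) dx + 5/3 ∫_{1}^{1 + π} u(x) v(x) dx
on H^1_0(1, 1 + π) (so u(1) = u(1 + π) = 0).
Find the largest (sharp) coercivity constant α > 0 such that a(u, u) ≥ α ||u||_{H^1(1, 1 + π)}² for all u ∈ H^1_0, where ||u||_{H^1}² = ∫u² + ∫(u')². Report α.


α = 1

Coercivity of a(·,·) on H^1_0(1, 1 + π) means a(u, u) ≥ α ||u||_{H^1}² for every u ∈ H^1_0.
The interval has length L = π, and Poincaré/coercivity depend only on L. Here a(u, u) = ∫(u')² + (5/3)·∫u².
Here c = 5/3 ≥ 1, so a(u,u) = ∫(u')² + c∫u² ≥ ∫(u')² + ∫u² = ||u||_{H^1}², i.e. α = 1 works. No larger α is possible: a(u,u) ≥ α||u||_{H^1}² means (1−α)∫(u')² ≥ (α−c)∫u², and for the modes u_n = sin(nπ(x−x₀)/L) (x₀ the left endpoint) one has ∫u_n²/∫(u_n')² = (L/(nπ))² → 0, so a(u_n,u_n)/||u_n||_{H^1}² → 1. Hence the optimal constant is α = 1.
Therefore α = 1.


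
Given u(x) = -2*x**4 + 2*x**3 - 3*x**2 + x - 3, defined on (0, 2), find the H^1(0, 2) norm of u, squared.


||u||_{H^1}^2 = 309712/315

The H^1 norm (squared) on an interval (0, L) is
  ||u||_{H^1}^2 = ∫_0^L u(x)^2 dx + ∫_0^L u'(x)^2 dx.
Compute u'(x) = -8*x**3 + 6*x**2 - 6*x + 1.
Then u(x)^2 = 4*x**8 - 8*x**7 + 16*x**6 - 16*x**5 + 25*x**4 - 18*x**3 + 19*x**2 - 6*x + 9 and u'(x)^2 = 64*x**6 - 96*x**5 + 132*x**4 - 88*x**3 + 48*x**2 - 12*x + 1.
Integrate each monomial from 0 to 2 using ∫_0^2 c·x^n dx = c·2^(n+1)/(n+1):
  ∫_0^2 u(x)^2 dx = ∫_0^2 (4*x^8 - 8*x^7 + 16*x^6 - 16*x^5 + 25*x^4 - 18*x^3 + 19*x^2 - 6*x + 9) dx. Term by term:
    ∫_0^2 4*x^8 dx = 2048/9;  ∫_0^2 -8*x^7 dx = -256;  ∫_0^2 16*x^6 dx = 2048/7;
    ∫_0^2 -16*x^5 dx = -512/3;  ∫_0^2 25*x^4 dx = 160;  ∫_0^2 -18*x^3 dx = -72;
    ∫_0^2 19*x^2 dx = 152/3;  ∫_0^2 -6*x dx = -12;  ∫_0^2 9 dx = 18.
  Sum: 2048/9 − 256 + 2048/7 − 512/3 + 160 − 72 + 152/3 − 12 + 18 = 15002/63.
  ∫_0^2 u'(x)^2 dx = ∫_0^2 (64*x^6 - 96*x^5 + 132*x^4 - 88*x^3 + 48*x^2 - 12*x + 1) dx. Term by term:
    ∫_0^2 64*x^6 dx = 8192/7;  ∫_0^2 -96*x^5 dx = -1024;  ∫_0^2 132*x^4 dx = 4224/5;
    ∫_0^2 -88*x^3 dx = -352;  ∫_0^2 48*x^2 dx = 128;  ∫_0^2 -12*x dx = -24;
    ∫_0^2 1 dx = 2.
  Sum: 8192/7 − 1024 + 4224/5 − 352 + 128 − 24 + 2 = 26078/35.
Adding: ||u||_{H^1}^2 = 15002/63 + 26078/35 = 309712/315.


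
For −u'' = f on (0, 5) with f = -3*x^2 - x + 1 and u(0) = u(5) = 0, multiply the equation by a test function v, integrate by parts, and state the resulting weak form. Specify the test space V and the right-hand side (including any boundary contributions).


V = H^1_0(0, 5) (so v(0) = v(5) = 0); weak form: ∫_0^5 u'v' dx = ∫_0^5 (-3*x^2 - x + 1) v dx for all v ∈ V.

Multiply both sides by a test function v and integrate from 0 to 5:
  ∫_0^5 −u''(x) v(x) dx = ∫_0^5 f(x) v(x) dx.
Integrate the LHS by parts once:
  ∫_0^5 −u'' v dx = −[u'(x) v(x)]_0^5 + ∫_0^5 u'(x) v'(x) dx.
Thus ∫_0^5 u'(x) v'(x) dx = ∫_0^5 f(x) v(x) dx + [u'(x) v(x)]_0^5.
Choose V so that boundary terms are either known or forced to vanish.
u is Dirichlet: u(0) = u(5) = 0. Let V = H^1_0(0, 5); then v(0) = v(5) = 0, and [u' v]_0^5 = 0.
Weak formulation: find u (satisfying any essential BC) such that ∫_0^5 u'(x) v'(x) dx = ∫_0^5 f v dx for all v ∈ V.
Substituting f(x) = -3*x^2 - x + 1, the right-hand side is ∫_0^5 (-3*x^2 - x + 1) v dx.


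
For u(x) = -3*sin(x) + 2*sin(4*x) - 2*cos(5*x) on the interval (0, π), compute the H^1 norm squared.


||u||_{H^1(0,π)}^2 = 1664/9 + 95*π

u'(x) = 10*sin(5*x) - 3*cos(x) + 8*cos(4*x).
Expand u² and (u')² and integrate term by term on (0, π), using: for integers n ≥ 1, ∫_0^π sin²(nx) dx = ∫_0^π cos²(nx) dx = π/2; for n ≠ n', ∫_0^π sin(nx)sin(n'x) dx = ∫_0^π cos(nx)cos(n'x) dx = 0; and by product-to-sum, ∫_0^π sin(nx)cos(n'x) dx = ½∫_0^π [sin((n+n')x) + sin((n−n')x)] dx, which is 0 when n+n' is even and 2n/(n²−n'²) when n+n' is odd (it need not vanish on (0, π)).
  u² squared terms: (-3)²·∫sin(x)² dx = 9·π/2 = 9*π/2;  (-2)²·∫cos(5x)² dx = 4·π/2 = 2*π;  (2)²·∫sin(4x)² dx = 4·π/2 = 2*π.
  u² cross terms: 2·(-3)·(-2)·∫sin(x)·cos(5x) dx = 12·(0) = 0;  2·(-3)·(2)·∫sin(x)·sin(4x) dx = -12·(0) = 0;  2·(-2)·(2)·∫cos(5x)·sin(4x) dx = -8·(-8/9) = 64/9.
  So ∫_0^π u² dx = 9*π/2 + 2*π + 2*π + 0 + 0 + 64/9 = 64/9 + 17*π/2.
  (u')² squared terms: (-3)²·∫cos(x)² dx = 9·π/2 = 9*π/2;  (8)²·∫cos(4x)² dx = 64·π/2 = 32*π;  (10)²·∫sin(5x)² dx = 100·π/2 = 50*π.
  (u')² cross terms: 2·(-3)·(8)·∫cos(x)·cos(4x) dx = -48·(0) = 0;  2·(-3)·(10)·∫cos(x)·sin(5x) dx = -60·(0) = 0;  2·(8)·(10)·∫cos(4x)·sin(5x) dx = 160·(10/9) = 1600/9.
  So ∫_0^π (u')² dx = 9*π/2 + 32*π + 50*π + 0 + 0 + 1600/9 = 1600/9 + 173*π/2.
||u||_{H^1}^2 = (64/9 + 17*π/2) + (1600/9 + 173*π/2) = 1664/9 + 95*π.


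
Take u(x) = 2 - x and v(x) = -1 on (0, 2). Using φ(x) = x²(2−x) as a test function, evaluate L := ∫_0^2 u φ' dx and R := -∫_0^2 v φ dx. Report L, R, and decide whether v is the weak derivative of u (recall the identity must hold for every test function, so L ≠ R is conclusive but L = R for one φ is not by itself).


LHS = 4/3, RHS = 4/3. Yes, v = u' weakly.

u(x) = 2 - x, classical derivative u'(x) = -1.
φ(x) = x²(2−x), so φ'(x) = x*(4 - 3*x).
Note φ(0) = φ(2) = 0, so the boundary term u·φ vanishes.
LHS = ∫_0^2 u(x) φ'(x) dx = ∫_0^2 (3*x^3 - 10*x^2 + 8*x) dx. Term by term:
  ∫_0^2 3*x^3 dx = 12;  ∫_0^2 -10*x^2 dx = -80/3;  ∫_0^2 8*x dx = 16.
Sum: 12 − 80/3 + 16 = 4/3.
So LHS = 4/3.
∫_0^2 v(x) φ(x) dx = ∫_0^2 (x^3 - 2*x^2) dx. Term by term:
  ∫_0^2 x^3 dx = 4;  ∫_0^2 -2*x^2 dx = -16/3.
Sum: 4 − 16/3 = -4/3.
So RHS = -∫_0^2 v(x) φ(x) dx = 4/3.
LHS = RHS, so the identity holds for this test φ.
Moreover u is smooth here and v(x) = u'(x) = -1 pointwise, so the identity holds for every test function. Hence v is the weak derivative of u.


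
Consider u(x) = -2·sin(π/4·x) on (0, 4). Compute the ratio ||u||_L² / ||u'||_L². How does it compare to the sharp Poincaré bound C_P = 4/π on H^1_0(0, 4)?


||u||_L² / ||u'||_L² = 4/π = C_P.

u(x) = -2·sin(π/4·x), so u'(x) = -π*cos(π*x/4)/2.
Writing u(x) = A·sin(kπx/L) with A = -2 and k = 1, use ∫_0^L sin²(kπx/L) dx = L/2 and ∫_0^L cos²(kπx/L) dx = L/2.
u² = 4·sin²(π/4·x) and (u')² = π^2/4·cos²(π/4·x), and each of sin², cos² integrates to L/2 = 2 over (0, 4).
∫_0^4 u² dx = 8, so ||u||_L² = 2*sqrt(2).
∫_0^4 (u')² dx = π^2/2, so ||u'||_L² = sqrt(2)*π/2.
Ratio ||u||_L² / ||u'||_L² = 4/π.
Sharp Poincaré constant on H^1_0(0, 4) is C_P = L/π = 4/π, achieved by sin(π/4·x).
This is the k = 1 eigenfunction (up to amplitude), so the ratio equals the sharp Poincaré constant exactly.


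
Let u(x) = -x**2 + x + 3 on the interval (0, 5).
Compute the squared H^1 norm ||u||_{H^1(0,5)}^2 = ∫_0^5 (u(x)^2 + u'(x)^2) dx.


||u||_{H^1}^2 = 2075/6

The H^1 norm (squared) on an interval (0, L) is
  ||u||_{H^1}^2 = ∫_0^L u(x)^2 dx + ∫_0^L u'(x)^2 dx.
Compute u'(x) = 1 - 2*x.
Then u(x)^2 = x**4 - 2*x**3 - 5*x**2 + 6*x + 9 and u'(x)^2 = 4*x**2 - 4*x + 1.
Integrate each monomial from 0 to 5 using ∫_0^5 c·x^n dx = c·5^(n+1)/(n+1):
  ∫_0^5 u(x)^2 dx = ∫_0^5 (x^4 - 2*x^3 - 5*x^2 + 6*x + 9) dx. Term by term:
    ∫_0^5 x^4 dx = 625;  ∫_0^5 -2*x^3 dx = -625/2;  ∫_0^5 -5*x^2 dx = -625/3;
    ∫_0^5 6*x dx = 75;  ∫_0^5 9 dx = 45.
  Sum: 625 − 625/2 − 625/3 + 75 + 45 = 1345/6.
  ∫_0^5 u'(x)^2 dx = ∫_0^5 (4*x^2 - 4*x + 1) dx. Term by term:
    ∫_0^5 4*x^2 dx = 500/3;  ∫_0^5 -4*x dx = -50;  ∫_0^5 1 dx = 5.
  Sum: 500/3 − 50 + 5 = 365/3.
Adding: ||u||_{H^1}^2 = 1345/6 + 365/3 = 2075/6.


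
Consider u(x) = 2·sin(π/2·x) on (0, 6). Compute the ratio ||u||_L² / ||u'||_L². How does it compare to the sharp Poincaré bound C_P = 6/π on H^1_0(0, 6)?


||u||_L² / ||u'||_L² = 2/π < C_P = 6/π.

u(x) = 2·sin(π/2·x), so u'(x) = π*cos(π*x/2).
Writing u(x) = A·sin(kπx/L) with A = 2 and k = 3, use ∫_0^L sin²(kπx/L) dx = L/2 and ∫_0^L cos²(kπx/L) dx = L/2.
u² = 4·sin²(π/2·x) and (u')² = π^2·cos²(π/2·x), and each of sin², cos² integrates to L/2 = 3 over (0, 6).
∫_0^6 u² dx = 12, so ||u||_L² = 2*sqrt(3).
∫_0^6 (u')² dx = 3*π^2, so ||u'||_L² = sqrt(3)*π.
Ratio ||u||_L² / ||u'||_L² = 2/π.
Sharp Poincaré constant on H^1_0(0, 6) is C_P = L/π = 6/π, achieved by sin(π/6·x).
This is the k = 3 harmonic; the ratio L/(kπ) is strictly less than C_P = L/π, consistent with the sharp inequality ||u||_L² ≤ C_P ||u'||_L².


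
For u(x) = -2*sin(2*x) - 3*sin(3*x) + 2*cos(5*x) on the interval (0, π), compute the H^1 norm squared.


||u||_{H^1(0,π)}^2 = 832/21 + 107*π

u'(x) = -10*sin(5*x) - 4*cos(2*x) - 9*cos(3*x).
Expand u² and (u')² and integrate term by term on (0, π), using: for integers n ≥ 1, ∫_0^π sin²(nx) dx = ∫_0^π cos²(nx) dx = π/2; for n ≠ n', ∫_0^π sin(nx)sin(n'x) dx = ∫_0^π cos(nx)cos(n'x) dx = 0; and by product-to-sum, ∫_0^π sin(nx)cos(n'x) dx = ½∫_0^π [sin((n+n')x) + sin((n−n')x)] dx, which is 0 when n+n' is even and 2n/(n²−n'²) when n+n' is odd (it need not vanish on (0, π)).
  u² squared terms: (-3)²·∫sin(3x)² dx = 9·π/2 = 9*π/2;  (-2)²·∫sin(2x)² dx = 4·π/2 = 2*π;  (2)²·∫cos(5x)² dx = 4·π/2 = 2*π.
  u² cross terms: 2·(-3)·(-2)·∫sin(3x)·sin(2x) dx = 12·(0) = 0;  2·(-3)·(2)·∫sin(3x)·cos(5x) dx = -12·(0) = 0;  2·(-2)·(2)·∫sin(2x)·cos(5x) dx = -8·(-4/21) = 32/21.
  So ∫_0^π u² dx = 9*π/2 + 2*π + 2*π + 0 + 0 + 32/21 = 32/21 + 17*π/2.
  (u')² squared terms: (-10)²·∫sin(5x)² dx = 100·π/2 = 50*π;  (-9)²·∫cos(3x)² dx = 81·π/2 = 81*π/2;  (-4)²·∫cos(2x)² dx = 16·π/2 = 8*π.
  (u')² cross terms: 2·(-10)·(-9)·∫sin(5x)·cos(3x) dx = 180·(0) = 0;  2·(-10)·(-4)·∫sin(5x)·cos(2x) dx = 80·(10/21) = 800/21;  2·(-9)·(-4)·∫cos(3x)·cos(2x) dx = 72·(0) = 0.
  So ∫_0^π (u')² dx = 50*π + 81*π/2 + 8*π + 0 + 800/21 + 0 = 800/21 + 197*π/2.
||u||_{H^1}^2 = (32/21 + 17*π/2) + (800/21 + 197*π/2) = 832/21 + 107*π.


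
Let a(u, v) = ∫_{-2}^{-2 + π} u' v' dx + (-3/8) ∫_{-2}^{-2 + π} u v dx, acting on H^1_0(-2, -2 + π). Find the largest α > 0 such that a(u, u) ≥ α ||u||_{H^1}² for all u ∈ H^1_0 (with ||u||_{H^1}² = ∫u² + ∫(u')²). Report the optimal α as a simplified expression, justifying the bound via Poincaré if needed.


α = 5/16

Coercivity of a(·,·) on H^1_0(-2, -2 + π) means a(u, u) ≥ α ||u||_{H^1}² for every u ∈ H^1_0.
The interval has length L = π, and Poincaré/coercivity depend only on L. Here a(u, u) = ∫(u')² + (-3/8)·∫u².
Here c = -3/8 < 0 with |c| < (π/L)² = 1, so coercivity still holds. The condition a(u,u) ≥ α||u||_{H^1}² reads (1−α)∫(u')² ≥ (α−c)∫u². Any admissible α is ≤ 1 (rapidly oscillating u have ∫u²/∫(u')² → 0), and α = 1 would force 0 ≥ (1−c)∫u², impossible since c < 1; so 1−α > 0. By the sharp Poincaré inequality on H^1_0 of an interval of length L, ∫(u')² ≥ (π/L)²∫u² with equality for the first sine mode sin(π(x−x₀)/L) (x₀ the left endpoint), so the inequality holds for all u iff (1−α)(π/L)² ≥ α − c, i.e. α ≤ ((π/L)² + c)/((π/L)² + 1) = (1 + c(L/π)²)/(1 + (L/π)²). (Direct route, valid since c ≤ 0: Poincaré gives c∫u² ≥ c(L/π)²∫(u')², so a(u,u) ≥ (1 + c(L/π)²)∫(u')², while ||u||_{H^1}² ≤ (1 + (L/π)²)∫(u')²; dividing yields the same α.) With (π/L)² = 1 and c = -3/8, the largest admissible constant is α = ((π/L)² + c)/((π/L)² + 1).
Simplifying, α = 5/16.


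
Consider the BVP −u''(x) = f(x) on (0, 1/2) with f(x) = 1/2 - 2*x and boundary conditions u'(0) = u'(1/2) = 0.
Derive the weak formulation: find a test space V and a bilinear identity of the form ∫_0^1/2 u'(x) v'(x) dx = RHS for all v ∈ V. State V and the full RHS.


V = H^1(0, 1/2) (no boundary constraint on v; u is determined up to an additive constant); weak form: ∫_0^1/2 u'v' dx = ∫_0^1/2 (1/2 - 2*x) v dx for all v ∈ V.

Multiply both sides by a test function v and integrate from 0 to 1/2:
  ∫_0^1/2 −u''(x) v(x) dx = ∫_0^1/2 f(x) v(x) dx.
Integrate the LHS by parts once:
  ∫_0^1/2 −u'' v dx = −[u'(x) v(x)]_0^1/2 + ∫_0^1/2 u'(x) v'(x) dx.
Thus ∫_0^1/2 u'(x) v'(x) dx = ∫_0^1/2 f(x) v(x) dx + [u'(x) v(x)]_0^1/2.
Choose V so that boundary terms are either known or forced to vanish.
u has homogeneous Neumann: u'(0) = u'(1/2) = 0. So [u' v]_0^1/2 = 0·v(1/2) − 0·v(0) = 0 for any v; take V = H^1(0, 1/2).
Weak formulation: find u (satisfying any essential BC) such that ∫_0^1/2 u'(x) v'(x) dx = ∫_0^1/2 f v dx for all v ∈ V (homogeneous Neumann, so boundary terms vanish).
Substituting f(x) = 1/2 - 2*x, the right-hand side is ∫_0^1/2 (1/2 - 2*x) v dx.
Compatibility check (pure Neumann): taking v ≡ 1 ∈ V gives 0 = ∫_0^1/2 f dx + (0) − (0), i.e. ∫_0^1/2 f dx must equal u'(0) − u'(1/2) = 0. Indeed ∫_0^1/2 (1/2 - 2*x) dx = 0, so the data are compatible. The solution is then unique only up to an additive constant (fix it e.g. by requiring ∫_0^1/2 u dx = 0).


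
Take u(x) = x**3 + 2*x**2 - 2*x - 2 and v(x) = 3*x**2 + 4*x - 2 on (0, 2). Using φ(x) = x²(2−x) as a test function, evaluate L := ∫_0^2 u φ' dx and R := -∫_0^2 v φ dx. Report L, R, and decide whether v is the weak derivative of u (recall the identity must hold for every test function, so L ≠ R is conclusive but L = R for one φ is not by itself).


LHS = -152/15, RHS = -152/15. Yes, v = u' weakly.

u(x) = x**3 + 2*x**2 - 2*x - 2, classical derivative u'(x) = 3*x**2 + 4*x - 2.
φ(x) = x²(2−x), so φ'(x) = x*(4 - 3*x).
Note φ(0) = φ(2) = 0, so the boundary term u·φ vanishes.
LHS = ∫_0^2 u(x) φ'(x) dx = ∫_0^2 (-3*x^5 - 2*x^4 + 14*x^3 - 2*x^2 - 8*x) dx. Term by term:
  ∫_0^2 -3*x^5 dx = -32;  ∫_0^2 -2*x^4 dx = -64/5;  ∫_0^2 14*x^3 dx = 56;
  ∫_0^2 -2*x^2 dx = -16/3;  ∫_0^2 -8*x dx = -16.
Sum: -32 − 64/5 + 56 − 16/3 − 16 = -152/15.
So LHS = -152/15.
∫_0^2 v(x) φ(x) dx = ∫_0^2 (-3*x^5 + 2*x^4 + 10*x^3 - 4*x^2) dx. Term by term:
  ∫_0^2 -3*x^5 dx = -32;  ∫_0^2 2*x^4 dx = 64/5;  ∫_0^2 10*x^3 dx = 40;
  ∫_0^2 -4*x^2 dx = -32/3.
Sum: -32 + 64/5 + 40 − 32/3 = 152/15.
So RHS = -∫_0^2 v(x) φ(x) dx = -152/15.
LHS = RHS, so the identity holds for this test φ.
Moreover u is smooth here and v(x) = u'(x) = 3*x**2 + 4*x - 2 pointwise, so the identity holds for every test function. Hence v is the weak derivative of u.


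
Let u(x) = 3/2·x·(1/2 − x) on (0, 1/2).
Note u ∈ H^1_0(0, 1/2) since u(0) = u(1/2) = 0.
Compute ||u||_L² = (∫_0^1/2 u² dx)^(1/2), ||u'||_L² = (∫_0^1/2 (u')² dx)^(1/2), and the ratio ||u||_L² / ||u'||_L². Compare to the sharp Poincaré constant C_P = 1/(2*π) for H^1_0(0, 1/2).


||u||_L² / ||u'||_L² = sqrt(10)/20 < C_P = 1/(2*π).

u(x) = 3/2·x·(1/2 − x), so u'(x) = 3/4 - 3*x.
u(x) = 3/2·x·(1/2 − x) vanishes at x = 0 and x = 1/2, so u ∈ H^1_0(0, 1/2). Differentiate via the product rule and integrate the resulting polynomials term by term.
  ∫_0^1/2 u² dx = ∫_0^1/2 (9*x^4/4 - 9*x^3/4 + 9*x^2/16) dx. Term by term:
    ∫_0^1/2 9*x^4/4 dx = 9/640;  ∫_0^1/2 -9*x^3/4 dx = -9/256;  ∫_0^1/2 9*x^2/16 dx = 3/128.
  Sum: 9/640 − 9/256 + 3/128 = 3/1280.
  ∫_0^1/2 (u')² dx = ∫_0^1/2 (9*x^2 - 9*x/2 + 9/16) dx. Term by term:
    ∫_0^1/2 9*x^2 dx = 3/8;  ∫_0^1/2 -9*x/2 dx = -9/16;  ∫_0^1/2 9/16 dx = 9/32.
  Sum: 3/8 − 9/16 + 9/32 = 3/32.
∫_0^1/2 u² dx = 3/1280, so ||u||_L² = sqrt(15)/80.
∫_0^1/2 (u')² dx = 3/32, so ||u'||_L² = sqrt(6)/8.
Ratio ||u||_L² / ||u'||_L² = sqrt(10)/20.
Sharp Poincaré constant on H^1_0(0, 1/2) is C_P = L/π = 1/(2*π), achieved by sin(2*π·x).
A polynomial bump cannot attain the sharp Poincaré constant (only the first sine eigenfunction does), so the ratio is strictly less than C_P, consistent with ||u||_L² ≤ C_P ||u'||_L².


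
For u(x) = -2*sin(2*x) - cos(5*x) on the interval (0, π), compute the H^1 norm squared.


||u||_{H^1(0,π)}^2 = -416/21 + 23*π

u'(x) = 5*sin(5*x) - 4*cos(2*x).
Expand u² and (u')² and integrate term by term on (0, π), using: for integers n ≥ 1, ∫_0^π sin²(nx) dx = ∫_0^π cos²(nx) dx = π/2; for n ≠ n', ∫_0^π sin(nx)sin(n'x) dx = ∫_0^π cos(nx)cos(n'x) dx = 0; and by product-to-sum, ∫_0^π sin(nx)cos(n'x) dx = ½∫_0^π [sin((n+n')x) + sin((n−n')x)] dx, which is 0 when n+n' is even and 2n/(n²−n'²) when n+n' is odd (it need not vanish on (0, π)).
  u² squared terms: (-1)²·∫cos(5x)² dx = 1·π/2 = π/2;  (-2)²·∫sin(2x)² dx = 4·π/2 = 2*π.
  u² cross terms: 2·(-1)·(-2)·∫cos(5x)·sin(2x) dx = 4·(-4/21) = -16/21.
  So ∫_0^π u² dx = π/2 + 2*π − 16/21 = -16/21 + 5*π/2.
  (u')² squared terms: (-4)²·∫cos(2x)² dx = 16·π/2 = 8*π;  (5)²·∫sin(5x)² dx = 25·π/2 = 25*π/2.
  (u')² cross terms: 2·(-4)·(5)·∫cos(2x)·sin(5x) dx = -40·(10/21) = -400/21.
  So ∫_0^π (u')² dx = 8*π + 25*π/2 − 400/21 = -400/21 + 41*π/2.
||u||_{H^1}^2 = (-16/21 + 5*π/2) + (-400/21 + 41*π/2) = -416/21 + 23*π.


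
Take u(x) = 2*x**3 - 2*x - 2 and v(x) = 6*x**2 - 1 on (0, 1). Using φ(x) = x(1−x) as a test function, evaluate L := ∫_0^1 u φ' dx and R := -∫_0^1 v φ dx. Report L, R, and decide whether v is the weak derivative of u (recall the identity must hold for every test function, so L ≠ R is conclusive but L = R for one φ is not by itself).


LHS = 1/30, RHS = -2/15. No, v is not the weak derivative of u.

u(x) = 2*x**3 - 2*x - 2, classical derivative u'(x) = 6*x**2 - 2.
φ(x) = x(1−x), so φ'(x) = 1 - 2*x.
Note φ(0) = φ(1) = 0, so the boundary term u·φ vanishes.
LHS = ∫_0^1 u(x) φ'(x) dx = ∫_0^1 (-4*x^4 + 2*x^3 + 4*x^2 + 2*x - 2) dx. Term by term:
  ∫_0^1 -4*x^4 dx = -4/5;  ∫_0^1 2*x^3 dx = 1/2;  ∫_0^1 4*x^2 dx = 4/3;
  ∫_0^1 2*x dx = 1;  ∫_0^1 -2 dx = -2.
Sum: -4/5 + 1/2 + 4/3 + 1 − 2 = 1/30.
So LHS = 1/30.
∫_0^1 v(x) φ(x) dx = ∫_0^1 (-6*x^4 + 6*x^3 + x^2 - x) dx. Term by term:
  ∫_0^1 -6*x^4 dx = -6/5;  ∫_0^1 6*x^3 dx = 3/2;  ∫_0^1 x^2 dx = 1/3;
  ∫_0^1 -x dx = -1/2.
Sum: -6/5 + 3/2 + 1/3 − 1/2 = 2/15.
So RHS = -∫_0^1 v(x) φ(x) dx = -2/15.
LHS − RHS = 1/6 ≠ 0, so the identity fails.
(For a valid weak derivative the identity must hold for EVERY test function, in particular this one. The failure shows v is NOT the weak derivative of u.)
Correct weak derivative would be u'(x) = 6*x**2 - 2.


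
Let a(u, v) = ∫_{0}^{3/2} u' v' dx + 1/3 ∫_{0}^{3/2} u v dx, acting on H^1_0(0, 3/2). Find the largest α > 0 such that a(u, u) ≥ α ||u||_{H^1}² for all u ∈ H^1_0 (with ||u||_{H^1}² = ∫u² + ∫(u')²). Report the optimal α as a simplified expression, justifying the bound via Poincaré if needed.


α = (3 + 4*π^2)/(9 + 4*π^2)

Coercivity of a(·,·) on H^1_0(0, 3/2) means a(u, u) ≥ α ||u||_{H^1}² for every u ∈ H^1_0.
The interval has length L = 3/2, and Poincaré/coercivity depend only on L. Here a(u, u) = ∫(u')² + (1/3)·∫u².
Here 0 < c = 1/3 < 1. The condition a(u,u) ≥ α||u||_{H^1}² reads (1−α)∫(u')² ≥ (α−c)∫u². Any admissible α is ≤ 1 (rapidly oscillating u have ∫u²/∫(u')² → 0), and α = 1 would force 0 ≥ (1−c)∫u², impossible since c < 1; so 1−α > 0. By the sharp Poincaré inequality on H^1_0 of an interval of length L, ∫(u')² ≥ (π/L)²∫u² with equality for the first sine mode sin(π(x−x₀)/L) (x₀ the left endpoint), so the inequality holds for all u iff (1−α)(π/L)² ≥ α − c, i.e. α ≤ ((π/L)² + c)/((π/L)² + 1) = (1 + c(L/π)²)/(1 + (L/π)²). With (π/L)² = 4*π^2/9 and c = 1/3, the largest admissible constant is α = ((π/L)² + c)/((π/L)² + 1).
Simplifying, α = (3 + 4*π^2)/(9 + 4*π^2).


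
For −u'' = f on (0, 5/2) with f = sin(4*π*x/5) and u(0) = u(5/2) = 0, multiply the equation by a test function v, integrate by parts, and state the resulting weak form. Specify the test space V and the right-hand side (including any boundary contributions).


V = H^1_0(0, 5/2) (so v(0) = v(5/2) = 0); weak form: ∫_0^5/2 u'v' dx = ∫_0^5/2 (sin(4*π*x/5)) v dx for all v ∈ V.

Multiply both sides by a test function v and integrate from 0 to 5/2:
  ∫_0^5/2 −u''(x) v(x) dx = ∫_0^5/2 f(x) v(x) dx.
Integrate the LHS by parts once:
  ∫_0^5/2 −u'' v dx = −[u'(x) v(x)]_0^5/2 + ∫_0^5/2 u'(x) v'(x) dx.
Thus ∫_0^5/2 u'(x) v'(x) dx = ∫_0^5/2 f(x) v(x) dx + [u'(x) v(x)]_0^5/2.
Choose V so that boundary terms are either known or forced to vanish.
u is Dirichlet: u(0) = u(5/2) = 0. Let V = H^1_0(0, 5/2); then v(0) = v(5/2) = 0, and [u' v]_0^5/2 = 0.
Weak formulation: find u (satisfying any essential BC) such that ∫_0^5/2 u'(x) v'(x) dx = ∫_0^5/2 f v dx for all v ∈ V.
Substituting f(x) = sin(4*π*x/5), the right-hand side is ∫_0^5/2 (sin(4*π*x/5)) v dx.


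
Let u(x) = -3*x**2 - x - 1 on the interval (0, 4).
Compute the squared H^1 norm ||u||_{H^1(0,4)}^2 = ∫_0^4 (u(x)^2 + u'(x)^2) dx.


||u||_{H^1}^2 = 48968/15

The H^1 norm (squared) on an interval (0, L) is
  ||u||_{H^1}^2 = ∫_0^L u(x)^2 dx + ∫_0^L u'(x)^2 dx.
Compute u'(x) = -6*x - 1.
Then u(x)^2 = 9*x**4 + 6*x**3 + 7*x**2 + 2*x + 1 and u'(x)^2 = 36*x**2 + 12*x + 1.
Integrate each monomial from 0 to 4 using ∫_0^4 c·x^n dx = c·4^(n+1)/(n+1):
  ∫_0^4 u(x)^2 dx = ∫_0^4 (9*x^4 + 6*x^3 + 7*x^2 + 2*x + 1) dx. Term by term:
    ∫_0^4 9*x^4 dx = 9216/5;  ∫_0^4 6*x^3 dx = 384;  ∫_0^4 7*x^2 dx = 448/3;
    ∫_0^4 2*x dx = 16;  ∫_0^4 1 dx = 4.
  Sum: 9216/5 + 384 + 448/3 + 16 + 4 = 35948/15.
  ∫_0^4 u'(x)^2 dx = ∫_0^4 (36*x^2 + 12*x + 1) dx. Term by term:
    ∫_0^4 36*x^2 dx = 768;  ∫_0^4 12*x dx = 96;  ∫_0^4 1 dx = 4.
  Sum: 768 + 96 + 4 = 868.
Adding: ||u||_{H^1}^2 = 35948/15 + 868 = 48968/15.


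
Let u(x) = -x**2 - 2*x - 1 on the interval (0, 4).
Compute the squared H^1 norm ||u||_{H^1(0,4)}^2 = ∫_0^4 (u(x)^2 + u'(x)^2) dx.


||u||_{H^1}^2 = 11852/15

The H^1 norm (squared) on an interval (0, L) is
  ||u||_{H^1}^2 = ∫_0^L u(x)^2 dx + ∫_0^L u'(x)^2 dx.
Compute u'(x) = -2*x - 2.
Then u(x)^2 = x**4 + 4*x**3 + 6*x**2 + 4*x + 1 and u'(x)^2 = 4*x**2 + 8*x + 4.
Integrate each monomial from 0 to 4 using ∫_0^4 c·x^n dx = c·4^(n+1)/(n+1):
  ∫_0^4 u(x)^2 dx = ∫_0^4 (x^4 + 4*x^3 + 6*x^2 + 4*x + 1) dx. Term by term:
    ∫_0^4 x^4 dx = 1024/5;  ∫_0^4 4*x^3 dx = 256;  ∫_0^4 6*x^2 dx = 128;
    ∫_0^4 4*x dx = 32;  ∫_0^4 1 dx = 4.
  Sum: 1024/5 + 256 + 128 + 32 + 4 = 3124/5.
  ∫_0^4 u'(x)^2 dx = ∫_0^4 (4*x^2 + 8*x + 4) dx. Term by term:
    ∫_0^4 4*x^2 dx = 256/3;  ∫_0^4 8*x dx = 64;  ∫_0^4 4 dx = 16.
  Sum: 256/3 + 64 + 16 = 496/3.
Adding: ||u||_{H^1}^2 = 3124/5 + 496/3 = 11852/15.


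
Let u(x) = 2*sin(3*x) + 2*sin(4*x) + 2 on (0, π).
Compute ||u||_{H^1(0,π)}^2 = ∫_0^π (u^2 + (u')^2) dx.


||u||_{H^1(0,π)}^2 = 16/3 + 58*π

u'(x) = 6*cos(3*x) + 8*cos(4*x).
Expand u² and (u')² and integrate term by term on (0, π), using: for integers n ≥ 1, ∫_0^π sin²(nx) dx = ∫_0^π cos²(nx) dx = π/2; for n ≠ n', ∫_0^π sin(nx)sin(n'x) dx = ∫_0^π cos(nx)cos(n'x) dx = 0; and by product-to-sum, ∫_0^π sin(nx)cos(n'x) dx = ½∫_0^π [sin((n+n')x) + sin((n−n')x)] dx, which is 0 when n+n' is even and 2n/(n²−n'²) when n+n' is odd (it need not vanish on (0, π)). For the constant mode: ∫_0^π 1 dx = π, ∫_0^π cos(nx) dx = 0, ∫_0^π sin(nx) dx = (1−(−1)^n)/n.
  u² squared terms: (2)²·∫1 dx = 4·π = 4*π;  (2)²·∫sin(3x)² dx = 4·π/2 = 2*π;  (2)²·∫sin(4x)² dx = 4·π/2 = 2*π.
  u² cross terms: 2·(2)·(2)·∫1·sin(3x) dx = 8·(2/3) = 16/3;  2·(2)·(2)·∫1·sin(4x) dx = 8·(0) = 0;  2·(2)·(2)·∫sin(3x)·sin(4x) dx = 8·(0) = 0.
  So ∫_0^π u² dx = 4*π + 2*π + 2*π + 16/3 + 0 + 0 = 16/3 + 8*π.
  (u')² squared terms: (6)²·∫cos(3x)² dx = 36·π/2 = 18*π;  (8)²·∫cos(4x)² dx = 64·π/2 = 32*π.
  (u')² cross terms: 2·(6)·(8)·∫cos(3x)·cos(4x) dx = 96·(0) = 0.
  So ∫_0^π (u')² dx = 18*π + 32*π + 0 = 50*π.
||u||_{H^1}^2 = (16/3 + 8*π) + (50*π) = 16/3 + 58*π.


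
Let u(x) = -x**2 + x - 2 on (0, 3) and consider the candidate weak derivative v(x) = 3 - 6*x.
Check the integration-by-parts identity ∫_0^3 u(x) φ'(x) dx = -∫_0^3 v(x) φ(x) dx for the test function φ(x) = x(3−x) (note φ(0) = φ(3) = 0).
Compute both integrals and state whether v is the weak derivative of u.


LHS = 9, RHS = 27. No, v is not the weak derivative of u.

u(x) = -x**2 + x - 2, classical derivative u'(x) = 1 - 2*x.
φ(x) = x(3−x), so φ'(x) = 3 - 2*x.
Note φ(0) = φ(3) = 0, so the boundary term u·φ vanishes.
LHS = ∫_0^3 u(x) φ'(x) dx = ∫_0^3 (2*x^3 - 5*x^2 + 7*x - 6) dx. Term by term:
  ∫_0^3 2*x^3 dx = 81/2;  ∫_0^3 -5*x^2 dx = -45;  ∫_0^3 7*x dx = 63/2;
  ∫_0^3 -6 dx = -18.
Sum: 81/2 − 45 + 63/2 − 18 = 9.
So LHS = 9.
∫_0^3 v(x) φ(x) dx = ∫_0^3 (6*x^3 - 21*x^2 + 9*x) dx. Term by term:
  ∫_0^3 6*x^3 dx = 243/2;  ∫_0^3 -21*x^2 dx = -189;  ∫_0^3 9*x dx = 81/2.
Sum: 243/2 − 189 + 81/2 = -27.
So RHS = -∫_0^3 v(x) φ(x) dx = 27.
LHS − RHS = -18 ≠ 0, so the identity fails.
(For a valid weak derivative the identity must hold for EVERY test function, in particular this one. The failure shows v is NOT the weak derivative of u.)
Correct weak derivative would be u'(x) = 1 - 2*x.


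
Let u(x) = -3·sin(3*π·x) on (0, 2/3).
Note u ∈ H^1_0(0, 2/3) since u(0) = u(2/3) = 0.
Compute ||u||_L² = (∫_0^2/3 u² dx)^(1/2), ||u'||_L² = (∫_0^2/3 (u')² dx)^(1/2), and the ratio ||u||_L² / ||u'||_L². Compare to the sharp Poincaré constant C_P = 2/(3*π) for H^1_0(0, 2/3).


||u||_L² / ||u'||_L² = 1/(3*π) < C_P = 2/(3*π).

u(x) = -3·sin(3*π·x), so u'(x) = -9*π*cos(3*π*x).
Writing u(x) = A·sin(kπx/L) with A = -3 and k = 2, use ∫_0^L sin²(kπx/L) dx = L/2 and ∫_0^L cos²(kπx/L) dx = L/2.
u² = 9·sin²(3*π·x) and (u')² = 81*π^2·cos²(3*π·x), and each of sin², cos² integrates to L/2 = 1/3 over (0, 2/3).
∫_0^2/3 u² dx = 3, so ||u||_L² = sqrt(3).
∫_0^2/3 (u')² dx = 27*π^2, so ||u'||_L² = 3*sqrt(3)*π.
Ratio ||u||_L² / ||u'||_L² = 1/(3*π).
Sharp Poincaré constant on H^1_0(0, 2/3) is C_P = L/π = 2/(3*π), achieved by sin(3*π/2·x).
This is the k = 2 harmonic; the ratio L/(kπ) is strictly less than C_P = L/π, consistent with the sharp inequality ||u||_L² ≤ C_P ||u'||_L².
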